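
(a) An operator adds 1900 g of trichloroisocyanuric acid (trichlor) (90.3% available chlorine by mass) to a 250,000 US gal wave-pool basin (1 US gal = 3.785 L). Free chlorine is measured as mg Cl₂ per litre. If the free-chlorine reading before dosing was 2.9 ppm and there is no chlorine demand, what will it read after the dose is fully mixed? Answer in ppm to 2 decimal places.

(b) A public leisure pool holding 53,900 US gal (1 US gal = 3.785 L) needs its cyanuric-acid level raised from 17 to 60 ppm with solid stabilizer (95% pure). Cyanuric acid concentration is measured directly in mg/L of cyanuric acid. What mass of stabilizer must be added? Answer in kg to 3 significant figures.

(a) 4.71 ppm; (b) 9.23 kg

(a) Volume: 250,000 US gal × 3.785 L/gal = 946,250 L.
(a) Available chlorine delivered: 1900 g × 0.903 = 1716 g as Cl₂.
(a) Concentration rise: 1716 g / 946,250 L = 1.813 mg/L = 1.81 ppm.
(a) Final FC: 2.9 + 1.81 = 4.71 ppm.

(b) Volume: 53,900 US gal × 3.785 L/gal = 204,012 L.
(b) CYA to add: (60 − 17) = 43 mg/L × 204,012 L = 8772 g cyanuric acid.
(b) At 95% purity: 8772 / 0.95 = 9234 g product.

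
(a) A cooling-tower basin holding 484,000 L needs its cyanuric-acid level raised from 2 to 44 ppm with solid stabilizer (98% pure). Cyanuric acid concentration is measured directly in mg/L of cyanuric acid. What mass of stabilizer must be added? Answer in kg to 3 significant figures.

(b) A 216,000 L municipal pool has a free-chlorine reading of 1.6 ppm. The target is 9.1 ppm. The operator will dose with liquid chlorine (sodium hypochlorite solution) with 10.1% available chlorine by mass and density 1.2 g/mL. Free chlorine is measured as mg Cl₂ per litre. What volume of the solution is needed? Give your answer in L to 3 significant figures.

(a) CYA to add: (44 − 2) = 42 mg/L × 484,000 L = 20,330 g cyanuric acid.
(a) At 98% purity: 20,330 / 0.98 = 20,740 g product.

(b) Chlorine deficit: 9.1 − 1.6 = 7.5 ppm = 7.5 mg/L as Cl₂.
(b) Cl₂ equivalent needed: 7.5 mg/L × 216,000 L = 1,620,000 mg = 1620 g.
(b) Product at 10.1% available chlorine: 1620 / 0.101 = 16,040 g.
(b) Volume at density 1.2 g/mL: 16,040 g ÷ 1.2 g/mL = 13,370 mL.

(a) 20.7 kg; (b) 13.4 L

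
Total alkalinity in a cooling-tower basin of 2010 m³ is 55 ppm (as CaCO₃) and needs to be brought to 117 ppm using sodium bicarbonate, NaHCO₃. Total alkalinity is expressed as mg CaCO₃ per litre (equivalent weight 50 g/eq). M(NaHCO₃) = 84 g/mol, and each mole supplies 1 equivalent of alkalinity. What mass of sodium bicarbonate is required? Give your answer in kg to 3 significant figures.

209 kg

Volume: 2010 m³ = 2,010,000 L.
Alkalinity to add: (117 − 55) = 62 mg/L as CaCO₃ × 2,010,000 L = 124,600 g as CaCO₃.
Equivalents: 124,600 g ÷ 50 g/eq = 2492 eq.
NaHCO₃ supplies 1 eq per mole → 2492 mol.
Mass: 2492 mol × 84 g/mol = 209,400 g.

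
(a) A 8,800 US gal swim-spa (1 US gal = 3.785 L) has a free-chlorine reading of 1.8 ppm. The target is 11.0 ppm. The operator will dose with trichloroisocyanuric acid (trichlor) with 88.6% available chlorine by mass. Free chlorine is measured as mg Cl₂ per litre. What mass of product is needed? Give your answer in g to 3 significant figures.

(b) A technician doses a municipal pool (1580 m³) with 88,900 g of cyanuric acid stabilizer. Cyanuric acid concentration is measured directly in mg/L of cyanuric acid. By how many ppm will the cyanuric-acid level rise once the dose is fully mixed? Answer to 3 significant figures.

(a) Volume: 8,800 US gal × 3.785 L/gal = 33,308 L.
(a) Chlorine deficit: 11.0 − 1.8 = 9.2 ppm = 9.2 mg/L as Cl₂.
(a) Cl₂ equivalent needed: 9.2 mg/L × 33,308 L = 306,400 mg = 306.4 g.
(a) Product at 88.6% available chlorine: 306.4 / 0.886 = 345.9 g.

(b) Volume: 1580 m³ = 1,580,000 L.
(b) Rise: 88,900 g / 1,580,000 L × 1000 = 56.27 mg/L.

(a) 346 g; (b) 56.3 ppm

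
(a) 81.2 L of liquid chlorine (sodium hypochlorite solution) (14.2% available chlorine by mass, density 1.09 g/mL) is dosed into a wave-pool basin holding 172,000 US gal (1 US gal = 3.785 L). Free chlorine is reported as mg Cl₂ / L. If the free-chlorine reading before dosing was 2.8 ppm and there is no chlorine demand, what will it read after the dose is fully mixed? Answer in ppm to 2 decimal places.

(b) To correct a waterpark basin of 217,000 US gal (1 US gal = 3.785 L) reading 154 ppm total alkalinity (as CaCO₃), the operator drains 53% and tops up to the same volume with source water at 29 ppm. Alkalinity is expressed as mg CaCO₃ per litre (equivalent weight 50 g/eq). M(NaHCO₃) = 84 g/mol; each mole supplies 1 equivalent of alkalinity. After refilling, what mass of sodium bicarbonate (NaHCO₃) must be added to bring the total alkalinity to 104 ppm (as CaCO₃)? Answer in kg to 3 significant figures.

(a) 22.11 ppm; (b) 22.4 kg

(a) Volume: 172,000 US gal × 3.785 L/gal = 651,020 L.
(a) Mass of solution: 81.2 L × 1000 mL/L × 1.09 g/mL = 88,510 g.
(a) Available chlorine delivered: 88,510 g × 0.142 = 12,570 g as Cl₂.
(a) Concentration rise: 12,570 g / 651,020 L = 19.31 mg/L = 19.31 ppm.
(a) Final FC: 2.8 + 19.31 = 22.11 ppm.

(b) Volume: 217,000 US gal × 3.785 L/gal = 821,345 L.
(b) After draining 53% and refilling: 154 × 0.47 + 29 × 0.53 = 87.75 ppm.
(b) Deficit to target: 104 − 87.75 = 16.25 mg/L.
(b) As CaCO₃: 16.25 mg/L × 821,345 L = 13,350 g; ÷ 50 g/eq ÷ 1 = 266.9 mol NaHCO₃.
(b) Mass: 266.9 × 84 = 22,420 g.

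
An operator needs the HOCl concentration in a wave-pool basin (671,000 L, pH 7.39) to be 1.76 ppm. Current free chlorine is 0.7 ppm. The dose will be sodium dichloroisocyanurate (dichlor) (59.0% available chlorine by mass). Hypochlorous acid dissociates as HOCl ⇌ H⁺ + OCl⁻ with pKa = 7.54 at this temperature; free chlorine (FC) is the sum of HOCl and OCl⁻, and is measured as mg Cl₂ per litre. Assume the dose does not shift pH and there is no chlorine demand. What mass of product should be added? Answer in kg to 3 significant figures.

2.62 kg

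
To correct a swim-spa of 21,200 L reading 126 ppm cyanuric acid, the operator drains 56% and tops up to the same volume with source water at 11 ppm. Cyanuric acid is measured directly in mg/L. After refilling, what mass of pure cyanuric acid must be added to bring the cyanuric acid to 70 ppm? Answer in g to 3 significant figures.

After draining 56% and refilling: 126 × 0.44 + 11 × 0.56 = 61.6 ppm.
Deficit to target: 70 − 61.6 = 8.4 mg/L.
Mass: 8.4 mg/L × 21,200 L = 178.1 g cyanuric acid.

178 g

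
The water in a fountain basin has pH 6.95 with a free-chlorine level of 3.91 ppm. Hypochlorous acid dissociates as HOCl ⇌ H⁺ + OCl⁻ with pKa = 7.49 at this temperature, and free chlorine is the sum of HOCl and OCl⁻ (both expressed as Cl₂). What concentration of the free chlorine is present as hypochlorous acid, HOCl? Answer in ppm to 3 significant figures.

[OCl⁻]/[HOCl] = 10^(pH − pKa) = 10^(6.95 − 7.49) = 10^-0.54 = 0.2884.
Fraction as HOCl = 1 / (1 + 0.2884) = 0.7762.
HOCl = 0.7762 × 3.91 ppm = 3.035 ppm.

3.03 ppm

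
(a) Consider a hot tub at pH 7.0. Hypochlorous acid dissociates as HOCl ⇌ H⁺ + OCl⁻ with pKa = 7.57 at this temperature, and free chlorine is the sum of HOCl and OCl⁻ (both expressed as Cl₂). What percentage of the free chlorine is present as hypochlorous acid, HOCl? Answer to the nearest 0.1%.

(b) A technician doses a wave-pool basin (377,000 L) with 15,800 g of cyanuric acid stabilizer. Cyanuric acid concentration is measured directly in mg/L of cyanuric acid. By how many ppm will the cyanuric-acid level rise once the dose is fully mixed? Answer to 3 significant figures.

(a) [OCl⁻]/[HOCl] = 10^(pH − pKa) = 10^(7.0 − 7.57) = 10^-0.57 = 0.2692.
(a) Fraction as HOCl = 1 / (1 + 0.2692) = 0.7879.

(b) Rise: 15,800 g / 377,000 L × 1000 = 41.91 mg/L.

(a) 78.8%; (b) 41.9 ppm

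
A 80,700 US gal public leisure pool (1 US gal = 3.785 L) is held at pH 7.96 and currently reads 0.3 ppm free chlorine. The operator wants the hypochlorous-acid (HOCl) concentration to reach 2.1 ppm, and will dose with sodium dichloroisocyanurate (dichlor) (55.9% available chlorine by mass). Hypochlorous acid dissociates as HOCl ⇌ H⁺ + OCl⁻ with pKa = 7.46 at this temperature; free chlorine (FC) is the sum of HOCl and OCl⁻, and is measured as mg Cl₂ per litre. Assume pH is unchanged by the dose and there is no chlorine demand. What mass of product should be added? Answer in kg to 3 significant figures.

Volume: 80,700 US gal × 3.785 L/gal = 305,450 L.
[OCl⁻]/[HOCl] = 10^(pH − pKa) = 10^(7.96 − 7.46) = 3.162; fraction as HOCl = 1/(1 + 3.162) = 0.2403.
Free chlorine required for 2.1 ppm HOCl: 2.1 / 0.2403 = 8.741 ppm.
FC to add: 8.741 − 0.3 = 8.441 mg/L as Cl₂.
Cl₂ equivalent: 8.441 mg/L × 305,450 L = 2578 g.
Product at 55.9% available Cl: 2578 / 0.559 = 4612 g.

4.61 kg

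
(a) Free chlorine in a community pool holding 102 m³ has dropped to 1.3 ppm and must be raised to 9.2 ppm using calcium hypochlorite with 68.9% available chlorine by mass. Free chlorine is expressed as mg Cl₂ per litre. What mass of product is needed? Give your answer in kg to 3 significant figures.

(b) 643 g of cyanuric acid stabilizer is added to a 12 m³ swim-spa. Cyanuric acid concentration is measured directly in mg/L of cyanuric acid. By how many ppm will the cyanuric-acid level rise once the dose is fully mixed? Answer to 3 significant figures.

(a) 1.17 kg; (b) 53.6 ppm

(a) Volume: 102 m³ = 102,000 L.
(a) Chlorine deficit: 9.2 − 1.3 = 7.9 ppm = 7.9 mg/L as Cl₂.
(a) Cl₂ equivalent needed: 7.9 mg/L × 102,000 L = 805,800 mg = 805.8 g.
(a) Product at 68.9% available chlorine: 805.8 / 0.689 = 1170 g.

(b) Volume: 12 m³ = 12,000 L.
(b) Rise: 643 g / 12,000 L × 1000 = 53.58 mg/L.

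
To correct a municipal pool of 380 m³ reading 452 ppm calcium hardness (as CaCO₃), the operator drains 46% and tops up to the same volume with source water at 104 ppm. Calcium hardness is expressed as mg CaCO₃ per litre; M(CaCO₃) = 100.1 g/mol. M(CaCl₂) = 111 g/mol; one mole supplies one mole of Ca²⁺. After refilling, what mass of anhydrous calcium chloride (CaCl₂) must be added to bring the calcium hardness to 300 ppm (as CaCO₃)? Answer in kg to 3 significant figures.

3.40 kg

Volume: 380 m³ = 380,000 L.
After draining 46% and refilling: 452 × 0.54 + 104 × 0.46 = 291.92 ppm.
Deficit to target: 300 − 291.92 = 8.08 mg/L.
As CaCO₃: 8.08 mg/L × 380,000 L = 3070 g; ÷ 100.1 = 30.67 mol Ca²⁺.
Mass: 30.67 × 111 = 3405 g.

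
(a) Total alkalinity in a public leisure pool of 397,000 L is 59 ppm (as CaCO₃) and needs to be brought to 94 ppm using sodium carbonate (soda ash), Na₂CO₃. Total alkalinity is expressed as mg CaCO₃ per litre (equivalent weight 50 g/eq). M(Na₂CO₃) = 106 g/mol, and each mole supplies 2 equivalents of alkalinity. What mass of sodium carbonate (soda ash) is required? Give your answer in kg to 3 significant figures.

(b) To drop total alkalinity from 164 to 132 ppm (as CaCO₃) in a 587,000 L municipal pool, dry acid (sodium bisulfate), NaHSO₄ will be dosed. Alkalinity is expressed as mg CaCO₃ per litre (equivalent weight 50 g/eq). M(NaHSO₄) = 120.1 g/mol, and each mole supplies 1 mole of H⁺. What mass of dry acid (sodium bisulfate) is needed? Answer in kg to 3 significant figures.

(a) Alkalinity to add: (94 − 59) = 35 mg/L as CaCO₃ × 397,000 L = 13,900 g as CaCO₃.
(a) Equivalents: 13,900 g ÷ 50 g/eq = 277.9 eq.
(a) Each mole of Na₂CO₃ supplies 2 eq, so 277.9 / 2 = 138.9 mol.
(a) Mass: 138.9 mol × 106 g/mol = 14,730 g.

(b) Alkalinity to neutralize: (164 − 132) = 32 mg/L as CaCO₃ × 587,000 L = 18,780 g as CaCO₃.
(b) Equivalents of H⁺ required: 18,780 ÷ 50 g/eq = 375.7 eq = 375.7 mol NaHSO₄.
(b) Mass of NaHSO₄: 375.7 × 120.1 = 45,120 g.

(a) 14.7 kg; (b) 45.1 kg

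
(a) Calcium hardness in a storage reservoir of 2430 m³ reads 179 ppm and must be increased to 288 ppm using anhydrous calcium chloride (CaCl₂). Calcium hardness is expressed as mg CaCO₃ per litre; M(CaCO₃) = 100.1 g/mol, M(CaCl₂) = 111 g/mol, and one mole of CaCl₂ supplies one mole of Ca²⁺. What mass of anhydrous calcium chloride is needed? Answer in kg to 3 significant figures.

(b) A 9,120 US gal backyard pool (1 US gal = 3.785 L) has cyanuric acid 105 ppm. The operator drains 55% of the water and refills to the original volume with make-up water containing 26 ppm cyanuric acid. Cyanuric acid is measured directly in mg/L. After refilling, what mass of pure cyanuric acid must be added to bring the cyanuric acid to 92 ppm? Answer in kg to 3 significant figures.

(a) Volume: 2430 m³ = 2,430,000 L.
(a) Hardness to add: (288 − 179) = 109 mg/L as CaCO₃ × 2,430,000 L = 264,900 g as CaCO₃.
(a) Moles of Ca²⁺ (1 mol Ca²⁺ ≡ 1 mol CaCO₃): 264,900 / 100.1 g/mol = 2646 mol.
(a) Mass of CaCl₂: 2646 × 111 = 293,700 g.

(b) Volume: 9,120 US gal × 3.785 L/gal = 34,519 L.
(b) After draining 55% and refilling: 105 × 0.45 + 26 × 0.55 = 61.55 ppm.
(b) Deficit to target: 92 − 61.55 = 30.45 mg/L.
(b) Mass: 30.45 mg/L × 34,519 L = 1051 g cyanuric acid.

(a) 294 kg; (b) 1.05 kg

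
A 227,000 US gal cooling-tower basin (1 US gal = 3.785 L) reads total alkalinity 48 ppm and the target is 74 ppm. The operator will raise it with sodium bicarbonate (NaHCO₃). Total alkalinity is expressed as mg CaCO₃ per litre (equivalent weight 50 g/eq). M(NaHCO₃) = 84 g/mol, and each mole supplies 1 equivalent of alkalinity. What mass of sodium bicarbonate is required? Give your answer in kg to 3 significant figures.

Volume: 227,000 US gal × 3.785 L/gal = 859,195 L.
Alkalinity to add: (74 − 48) = 26 mg/L as CaCO₃ × 859,195 L = 22,340 g as CaCO₃.
Equivalents: 22,340 g ÷ 50 g/eq = 446.8 eq.
NaHCO₃ supplies 1 eq per mole → 446.8 mol.
Mass: 446.8 mol × 84 g/mol = 37,530 g.

37.5 kg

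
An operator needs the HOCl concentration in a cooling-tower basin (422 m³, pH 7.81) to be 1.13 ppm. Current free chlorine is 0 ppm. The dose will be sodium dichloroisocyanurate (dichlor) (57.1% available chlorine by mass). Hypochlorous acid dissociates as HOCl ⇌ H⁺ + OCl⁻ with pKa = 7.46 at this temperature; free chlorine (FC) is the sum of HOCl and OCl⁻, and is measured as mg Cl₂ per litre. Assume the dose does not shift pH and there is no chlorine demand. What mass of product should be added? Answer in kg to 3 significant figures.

2.70 kg

Volume: 422 m³ = 422,000 L.
[OCl⁻]/[HOCl] = 10^(pH − pKa) = 10^(7.81 − 7.46) = 2.239; fraction as HOCl = 1/(1 + 2.239) = 0.3088.
Free chlorine required for 1.13 ppm HOCl: 1.13 / 0.3088 = 3.66 ppm.
FC to add: 3.66 − 0 = 3.66 mg/L as Cl₂.
Cl₂ equivalent: 3.66 mg/L × 422,000 L = 1544 g.
Product at 57.1% available Cl: 1544 / 0.571 = 2705 g.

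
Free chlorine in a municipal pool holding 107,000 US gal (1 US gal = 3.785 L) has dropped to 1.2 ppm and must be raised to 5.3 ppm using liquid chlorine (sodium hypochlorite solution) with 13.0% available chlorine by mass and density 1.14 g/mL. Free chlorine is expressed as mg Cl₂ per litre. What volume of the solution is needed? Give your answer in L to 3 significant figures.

Volume: 107,000 US gal × 3.785 L/gal = 404,995 L.
Chlorine deficit: 5.3 − 1.2 = 4.1 ppm = 4.1 mg/L as Cl₂.
Cl₂ equivalent needed: 4.1 mg/L × 404,995 L = 1,660,000 mg = 1660 g.
Product at 13.0% available chlorine: 1660 / 0.13 = 12,770 g.
Volume at density 1.14 g/mL: 12,770 g ÷ 1.14 g/mL = 11,200 mL.

11.2 L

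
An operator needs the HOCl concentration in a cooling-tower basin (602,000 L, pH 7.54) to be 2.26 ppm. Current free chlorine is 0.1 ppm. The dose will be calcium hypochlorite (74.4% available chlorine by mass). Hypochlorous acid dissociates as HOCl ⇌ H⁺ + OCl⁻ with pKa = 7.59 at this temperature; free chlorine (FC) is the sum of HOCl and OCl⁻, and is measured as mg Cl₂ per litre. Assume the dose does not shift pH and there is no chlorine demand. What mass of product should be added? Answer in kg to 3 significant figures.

3.38 kg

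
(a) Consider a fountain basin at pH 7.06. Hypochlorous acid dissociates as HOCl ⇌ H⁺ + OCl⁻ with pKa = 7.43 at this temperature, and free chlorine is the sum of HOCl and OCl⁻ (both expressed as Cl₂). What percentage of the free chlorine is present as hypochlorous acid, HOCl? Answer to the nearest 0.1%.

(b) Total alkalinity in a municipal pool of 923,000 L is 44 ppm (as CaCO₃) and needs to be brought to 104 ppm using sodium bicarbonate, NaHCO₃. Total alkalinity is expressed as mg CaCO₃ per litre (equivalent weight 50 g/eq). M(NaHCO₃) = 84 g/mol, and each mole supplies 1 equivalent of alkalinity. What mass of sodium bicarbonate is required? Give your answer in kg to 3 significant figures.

(a) 70.1%; (b) 93.0 kg

(a) [OCl⁻]/[HOCl] = 10^(pH − pKa) = 10^(7.06 − 7.43) = 10^-0.37 = 0.4266.
(a) Fraction as HOCl = 1 / (1 + 0.4266) = 0.701.

(b) Alkalinity to add: (104 − 44) = 60 mg/L as CaCO₃ × 923,000 L = 55,380 g as CaCO₃.
(b) Equivalents: 55,380 g ÷ 50 g/eq = 1108 eq.
(b) NaHCO₃ supplies 1 eq per mole → 1108 mol.
(b) Mass: 1108 mol × 84 g/mol = 93,040 g.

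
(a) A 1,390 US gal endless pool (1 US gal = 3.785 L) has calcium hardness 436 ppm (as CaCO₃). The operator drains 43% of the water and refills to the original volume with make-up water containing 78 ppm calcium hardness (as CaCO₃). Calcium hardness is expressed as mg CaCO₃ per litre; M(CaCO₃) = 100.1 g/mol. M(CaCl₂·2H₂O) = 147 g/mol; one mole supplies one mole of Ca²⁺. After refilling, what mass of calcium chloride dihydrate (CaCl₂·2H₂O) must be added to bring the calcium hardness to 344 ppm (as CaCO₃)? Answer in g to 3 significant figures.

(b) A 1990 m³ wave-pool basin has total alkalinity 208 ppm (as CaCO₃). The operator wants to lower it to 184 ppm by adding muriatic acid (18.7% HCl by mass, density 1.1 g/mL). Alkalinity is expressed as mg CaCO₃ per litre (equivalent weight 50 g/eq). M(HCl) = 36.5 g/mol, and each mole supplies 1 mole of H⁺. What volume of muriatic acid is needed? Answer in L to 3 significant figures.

(a) Volume: 1,390 US gal × 3.785 L/gal = 5,261 L.
(a) After draining 43% and refilling: 436 × 0.57 + 78 × 0.43 = 282.06 ppm.
(a) Deficit to target: 344 − 282.06 = 61.94 mg/L.
(a) As CaCO₃: 61.94 mg/L × 5,261 L = 325.9 g; ÷ 100.1 = 3.256 mol Ca²⁺.
(a) Mass: 3.256 × 147 = 478.6 g.

(b) Volume: 1990 m³ = 1,990,000 L.
(b) Alkalinity to neutralize: (208 − 184) = 24 mg/L as CaCO₃ × 1,990,000 L = 47,760 g as CaCO₃.
(b) Equivalents of H⁺ required: 47,760 ÷ 50 g/eq = 955.2 eq = 955.2 mol HCl.
(b) Mass of HCl: 955.2 × 36.5 = 34,860 g.
(b) Mass of 18.7% solution: 34,860 / 0.187 = 186,400 g.
(b) Volume: 186,400 g ÷ 1.1 g/mL = 169,500 mL.

(a) 479 g; (b) 169 L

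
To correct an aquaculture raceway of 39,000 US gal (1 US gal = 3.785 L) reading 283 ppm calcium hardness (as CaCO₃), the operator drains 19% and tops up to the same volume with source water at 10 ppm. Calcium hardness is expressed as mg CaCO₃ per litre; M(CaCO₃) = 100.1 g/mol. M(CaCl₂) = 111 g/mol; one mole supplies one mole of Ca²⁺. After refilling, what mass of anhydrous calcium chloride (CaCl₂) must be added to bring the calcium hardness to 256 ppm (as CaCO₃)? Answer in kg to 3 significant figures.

Volume: 39,000 US gal × 3.785 L/gal = 147,615 L.
After draining 19% and refilling: 283 × 0.81 + 10 × 0.19 = 231.13 ppm.
Deficit to target: 256 − 231.13 = 24.87 mg/L.
As CaCO₃: 24.87 mg/L × 147,615 L = 3671 g; ÷ 100.1 = 36.68 mol Ca²⁺.
Mass: 36.68 × 111 = 4071 g.

4.07 kg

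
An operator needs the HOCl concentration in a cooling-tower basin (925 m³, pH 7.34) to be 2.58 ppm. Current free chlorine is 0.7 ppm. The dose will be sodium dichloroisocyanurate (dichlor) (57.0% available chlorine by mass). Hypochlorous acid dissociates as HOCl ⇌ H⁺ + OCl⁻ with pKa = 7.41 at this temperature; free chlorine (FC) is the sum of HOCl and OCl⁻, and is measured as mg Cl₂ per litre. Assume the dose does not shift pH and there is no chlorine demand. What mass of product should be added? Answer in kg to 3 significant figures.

Volume: 925 m³ = 925,000 L.
[OCl⁻]/[HOCl] = 10^(pH − pKa) = 10^(7.34 − 7.41) = 0.8511; fraction as HOCl = 1/(1 + 0.8511) = 0.5402.
Free chlorine required for 2.58 ppm HOCl: 2.58 / 0.5402 = 4.776 ppm.
FC to add: 4.776 − 0.7 = 4.076 mg/L as Cl₂.
Cl₂ equivalent: 4.076 mg/L × 925,000 L = 3770 g.
Product at 57.0% available Cl: 3770 / 0.57 = 6614 g.

6.61 kg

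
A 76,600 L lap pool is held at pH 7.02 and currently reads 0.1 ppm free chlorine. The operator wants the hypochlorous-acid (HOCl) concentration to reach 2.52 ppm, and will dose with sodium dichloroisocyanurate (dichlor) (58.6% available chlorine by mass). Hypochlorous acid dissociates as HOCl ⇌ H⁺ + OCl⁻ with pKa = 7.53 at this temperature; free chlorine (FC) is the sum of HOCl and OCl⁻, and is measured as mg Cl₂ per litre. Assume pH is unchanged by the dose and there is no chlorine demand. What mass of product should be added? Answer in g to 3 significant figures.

418 g

[OCl⁻]/[HOCl] = 10^(pH − pKa) = 10^(7.02 − 7.53) = 0.309; fraction as HOCl = 1/(1 + 0.309) = 0.7639.
Free chlorine required for 2.52 ppm HOCl: 2.52 / 0.7639 = 3.299 ppm.
FC to add: 3.299 − 0.1 = 3.199 mg/L as Cl₂.
Cl₂ equivalent: 3.199 mg/L × 76,600 L = 245 g.
Product at 58.6% available Cl: 245 / 0.586 = 418.1 g.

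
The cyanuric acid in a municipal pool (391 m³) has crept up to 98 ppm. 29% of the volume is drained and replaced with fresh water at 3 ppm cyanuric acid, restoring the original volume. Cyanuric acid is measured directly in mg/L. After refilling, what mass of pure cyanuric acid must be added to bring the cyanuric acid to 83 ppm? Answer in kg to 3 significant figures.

4.91 kg

Volume: 391 m³ = 391,000 L.
After draining 29% and refilling: 98 × 0.71 + 3 × 0.29 = 70.45 ppm.
Deficit to target: 83 − 70.45 = 12.55 mg/L.
Mass: 12.55 mg/L × 391,000 L = 4907 g cyanuric acid.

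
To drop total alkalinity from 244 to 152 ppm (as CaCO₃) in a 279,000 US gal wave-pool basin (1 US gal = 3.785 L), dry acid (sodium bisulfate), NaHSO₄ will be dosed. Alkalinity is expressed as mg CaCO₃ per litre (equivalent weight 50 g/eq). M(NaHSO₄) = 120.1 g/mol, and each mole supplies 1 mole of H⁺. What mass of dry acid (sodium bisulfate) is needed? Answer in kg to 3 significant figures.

233 kg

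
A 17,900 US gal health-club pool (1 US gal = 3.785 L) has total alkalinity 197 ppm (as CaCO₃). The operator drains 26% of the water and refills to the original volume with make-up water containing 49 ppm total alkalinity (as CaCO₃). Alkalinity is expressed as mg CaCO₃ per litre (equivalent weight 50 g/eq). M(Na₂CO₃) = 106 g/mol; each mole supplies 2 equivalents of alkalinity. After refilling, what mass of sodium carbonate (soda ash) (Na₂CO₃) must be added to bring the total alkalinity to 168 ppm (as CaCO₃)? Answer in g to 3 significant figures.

681 g

Volume: 17,900 US gal × 3.785 L/gal = 67,752 L.
After draining 26% and refilling: 197 × 0.74 + 49 × 0.26 = 158.52 ppm.
Deficit to target: 168 − 158.52 = 9.48 mg/L.
As CaCO₃: 9.48 mg/L × 67,752 L = 642.3 g; ÷ 50 g/eq ÷ 2 = 6.423 mol Na₂CO₃.
Mass: 6.423 × 106 = 680.8 g.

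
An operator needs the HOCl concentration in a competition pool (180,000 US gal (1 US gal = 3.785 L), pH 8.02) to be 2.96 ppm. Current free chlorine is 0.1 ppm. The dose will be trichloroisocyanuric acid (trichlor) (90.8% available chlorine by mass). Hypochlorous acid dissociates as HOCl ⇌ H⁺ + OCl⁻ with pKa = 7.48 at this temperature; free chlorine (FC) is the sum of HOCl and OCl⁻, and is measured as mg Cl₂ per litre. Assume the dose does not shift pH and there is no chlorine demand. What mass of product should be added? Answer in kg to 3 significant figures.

9.85 kg

Volume: 180,000 US gal × 3.785 L/gal = 681,300 L.
[OCl⁻]/[HOCl] = 10^(pH − pKa) = 10^(8.02 − 7.48) = 3.467; fraction as HOCl = 1/(1 + 3.467) = 0.2238.
Free chlorine required for 2.96 ppm HOCl: 2.96 / 0.2238 = 13.22 ppm.
FC to add: 13.22 − 0.1 = 13.12 mg/L as Cl₂.
Cl₂ equivalent: 13.12 mg/L × 681,300 L = 8941 g.
Product at 90.8% available Cl: 8941 / 0.908 = 9847 g.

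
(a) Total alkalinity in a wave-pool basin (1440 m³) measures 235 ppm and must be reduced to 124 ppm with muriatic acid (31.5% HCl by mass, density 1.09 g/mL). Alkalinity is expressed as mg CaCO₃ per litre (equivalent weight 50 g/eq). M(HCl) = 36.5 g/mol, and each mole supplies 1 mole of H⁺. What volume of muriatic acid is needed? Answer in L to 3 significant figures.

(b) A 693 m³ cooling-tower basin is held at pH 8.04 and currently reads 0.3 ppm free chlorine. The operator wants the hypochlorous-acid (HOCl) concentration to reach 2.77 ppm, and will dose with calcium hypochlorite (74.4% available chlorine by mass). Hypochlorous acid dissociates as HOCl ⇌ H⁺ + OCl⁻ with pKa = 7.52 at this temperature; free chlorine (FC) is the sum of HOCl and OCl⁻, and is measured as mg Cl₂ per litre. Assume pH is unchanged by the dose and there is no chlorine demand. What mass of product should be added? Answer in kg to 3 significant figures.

(a) 340 L; (b) 10.8 kg

(a) Volume: 1440 m³ = 1,440,000 L.
(a) Alkalinity to neutralize: (235 − 124) = 111 mg/L as CaCO₃ × 1,440,000 L = 159,800 g as CaCO₃.
(a) Equivalents of H⁺ required: 159,800 ÷ 50 g/eq = 3197 eq = 3197 mol HCl.
(a) Mass of HCl: 3197 × 36.5 = 116,700 g.
(a) Mass of 31.5% solution: 116,700 / 0.315 = 370,400 g.
(a) Volume: 370,400 g ÷ 1.09 g/mL = 339,800 mL.

(b) Volume: 693 m³ = 693,000 L.
(b) [OCl⁻]/[HOCl] = 10^(pH − pKa) = 10^(8.04 − 7.52) = 3.311; fraction as HOCl = 1/(1 + 3.311) = 0.2319.
(b) Free chlorine required for 2.77 ppm HOCl: 2.77 / 0.2319 = 11.94 ppm.
(b) FC to add: 11.94 − 0.3 = 11.64 mg/L as Cl₂.
(b) Cl₂ equivalent: 11.64 mg/L × 693,000 L = 8068 g.
(b) Product at 74.4% available Cl: 8068 / 0.744 = 10,840 g.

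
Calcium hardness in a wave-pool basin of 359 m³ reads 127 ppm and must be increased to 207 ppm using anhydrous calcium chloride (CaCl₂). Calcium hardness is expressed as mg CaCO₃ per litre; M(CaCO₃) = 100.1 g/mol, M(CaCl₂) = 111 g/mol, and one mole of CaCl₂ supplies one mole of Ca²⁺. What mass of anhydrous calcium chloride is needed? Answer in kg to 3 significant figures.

31.8 kg

Volume: 359 m³ = 359,000 L.
Hardness to add: (207 − 127) = 80 mg/L as CaCO₃ × 359,000 L = 28,720 g as CaCO₃.
Moles of Ca²⁺ (1 mol Ca²⁺ ≡ 1 mol CaCO₃): 28,720 / 100.1 g/mol = 286.9 mol.
Mass of CaCl₂: 286.9 × 111 = 31,850 g.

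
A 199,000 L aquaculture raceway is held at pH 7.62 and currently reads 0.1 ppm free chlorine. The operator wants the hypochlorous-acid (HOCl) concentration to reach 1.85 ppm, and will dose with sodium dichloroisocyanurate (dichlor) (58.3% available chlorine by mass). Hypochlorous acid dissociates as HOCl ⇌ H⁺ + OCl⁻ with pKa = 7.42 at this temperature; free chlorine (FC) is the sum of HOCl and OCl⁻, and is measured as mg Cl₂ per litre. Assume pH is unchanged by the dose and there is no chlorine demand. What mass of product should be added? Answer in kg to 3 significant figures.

[OCl⁻]/[HOCl] = 10^(pH − pKa) = 10^(7.62 − 7.42) = 1.585; fraction as HOCl = 1/(1 + 1.585) = 0.3869.
Free chlorine required for 1.85 ppm HOCl: 1.85 / 0.3869 = 4.782 ppm.
FC to add: 4.782 − 0.1 = 4.682 mg/L as Cl₂.
Cl₂ equivalent: 4.682 mg/L × 199,000 L = 931.7 g.
Product at 58.3% available Cl: 931.7 / 0.583 = 1598 g.

1.60 kg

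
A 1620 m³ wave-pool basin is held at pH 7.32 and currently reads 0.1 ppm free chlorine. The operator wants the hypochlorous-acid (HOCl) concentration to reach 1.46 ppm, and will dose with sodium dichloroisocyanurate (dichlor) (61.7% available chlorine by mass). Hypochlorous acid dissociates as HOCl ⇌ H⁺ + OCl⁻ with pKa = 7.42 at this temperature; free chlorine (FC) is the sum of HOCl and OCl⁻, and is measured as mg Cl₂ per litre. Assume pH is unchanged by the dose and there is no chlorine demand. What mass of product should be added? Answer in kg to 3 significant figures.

6.62 kg

Volume: 1620 m³ = 1,620,000 L.
[OCl⁻]/[HOCl] = 10^(pH − pKa) = 10^(7.32 − 7.42) = 0.7943; fraction as HOCl = 1/(1 + 0.7943) = 0.5573.
Free chlorine required for 1.46 ppm HOCl: 1.46 / 0.5573 = 2.62 ppm.
FC to add: 2.62 − 0.1 = 2.52 mg/L as Cl₂.
Cl₂ equivalent: 2.52 mg/L × 1,620,000 L = 4082 g.
Product at 61.7% available Cl: 4082 / 0.617 = 6616 g.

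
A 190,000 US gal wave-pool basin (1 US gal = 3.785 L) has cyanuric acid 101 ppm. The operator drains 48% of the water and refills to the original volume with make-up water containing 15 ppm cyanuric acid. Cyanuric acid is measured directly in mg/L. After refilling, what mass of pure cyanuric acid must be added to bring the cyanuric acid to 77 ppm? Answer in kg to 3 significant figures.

Volume: 190,000 US gal × 3.785 L/gal = 719,150 L.
After draining 48% and refilling: 101 × 0.52 + 15 × 0.48 = 59.72 ppm.
Deficit to target: 77 − 59.72 = 17.28 mg/L.
Mass: 17.28 mg/L × 719,150 L = 12,430 g cyanuric acid.

12.4 kg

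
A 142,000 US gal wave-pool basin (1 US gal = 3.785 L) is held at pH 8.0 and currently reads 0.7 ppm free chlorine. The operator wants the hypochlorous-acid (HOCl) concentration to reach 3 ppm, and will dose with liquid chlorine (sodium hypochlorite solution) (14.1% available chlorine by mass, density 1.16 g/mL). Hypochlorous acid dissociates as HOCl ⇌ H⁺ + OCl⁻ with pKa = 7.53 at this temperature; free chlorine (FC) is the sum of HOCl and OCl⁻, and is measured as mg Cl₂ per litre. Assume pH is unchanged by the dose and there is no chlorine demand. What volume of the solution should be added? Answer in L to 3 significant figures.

Volume: 142,000 US gal × 3.785 L/gal = 537,470 L.
[OCl⁻]/[HOCl] = 10^(pH − pKa) = 10^(8.0 − 7.53) = 2.951; fraction as HOCl = 1/(1 + 2.951) = 0.2531.
Free chlorine required for 3 ppm HOCl: 3 / 0.2531 = 11.85 ppm.
FC to add: 11.85 − 0.7 = 11.15 mg/L as Cl₂.
Cl₂ equivalent: 11.15 mg/L × 537,470 L = 5995 g.
Product at 14.1% available Cl: 5995 / 0.141 = 42,520 g.
Volume: 42,520 g ÷ 1.16 g/mL = 36,650 mL.

36.7 L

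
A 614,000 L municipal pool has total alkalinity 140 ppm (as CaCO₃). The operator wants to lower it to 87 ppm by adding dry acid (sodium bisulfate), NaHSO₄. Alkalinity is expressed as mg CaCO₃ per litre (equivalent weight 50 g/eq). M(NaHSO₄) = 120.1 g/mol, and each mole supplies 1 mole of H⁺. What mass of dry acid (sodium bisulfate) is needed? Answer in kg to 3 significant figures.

Alkalinity to neutralize: (140 − 87) = 53 mg/L as CaCO₃ × 614,000 L = 32,540 g as CaCO₃.
Equivalents of H⁺ required: 32,540 ÷ 50 g/eq = 650.8 eq = 650.8 mol NaHSO₄.
Mass of NaHSO₄: 650.8 × 120.1 = 78,170 g.

78.2 kg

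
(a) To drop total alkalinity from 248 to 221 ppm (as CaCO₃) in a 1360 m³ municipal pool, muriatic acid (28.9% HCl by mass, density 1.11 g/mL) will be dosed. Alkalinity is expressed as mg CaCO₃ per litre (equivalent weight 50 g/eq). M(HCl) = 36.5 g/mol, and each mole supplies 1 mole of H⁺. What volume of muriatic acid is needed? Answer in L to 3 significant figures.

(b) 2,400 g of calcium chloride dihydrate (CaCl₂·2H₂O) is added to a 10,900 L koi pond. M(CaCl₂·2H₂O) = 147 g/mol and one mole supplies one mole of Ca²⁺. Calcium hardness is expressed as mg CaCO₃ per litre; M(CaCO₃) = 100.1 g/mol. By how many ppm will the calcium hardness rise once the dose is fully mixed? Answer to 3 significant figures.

(a) Volume: 1360 m³ = 1,360,000 L.
(a) Alkalinity to neutralize: (248 − 221) = 27 mg/L as CaCO₃ × 1,360,000 L = 36,720 g as CaCO₃.
(a) Equivalents of H⁺ required: 36,720 ÷ 50 g/eq = 734.4 eq = 734.4 mol HCl.
(a) Mass of HCl: 734.4 × 36.5 = 26,810 g.
(a) Mass of 28.9% solution: 26,810 / 0.289 = 92,750 g.
(a) Volume: 92,750 g ÷ 1.11 g/mL = 83,560 mL.

(b) Moles of Ca²⁺: 2,400 g ÷ 147 g/mol = 16.33 mol.
(b) As CaCO₃: 16.33 mol × 100.1 g/mol = 1634 g.
(b) Rise: 1634 g / 10,900 L × 1000 = 149.9 mg/L.

(a) 83.6 L; (b) 150 ppm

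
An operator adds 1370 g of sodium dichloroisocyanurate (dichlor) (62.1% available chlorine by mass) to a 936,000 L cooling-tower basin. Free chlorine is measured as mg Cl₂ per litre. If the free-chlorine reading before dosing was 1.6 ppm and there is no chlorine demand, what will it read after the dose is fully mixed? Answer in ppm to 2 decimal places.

2.51 ppm

Available chlorine delivered: 1370 g × 0.621 = 850.8 g as Cl₂.
Concentration rise: 850.8 g / 936,000 L = 0.9089 mg/L = 0.91 ppm.
Final FC: 1.6 + 0.91 = 2.51 ppm.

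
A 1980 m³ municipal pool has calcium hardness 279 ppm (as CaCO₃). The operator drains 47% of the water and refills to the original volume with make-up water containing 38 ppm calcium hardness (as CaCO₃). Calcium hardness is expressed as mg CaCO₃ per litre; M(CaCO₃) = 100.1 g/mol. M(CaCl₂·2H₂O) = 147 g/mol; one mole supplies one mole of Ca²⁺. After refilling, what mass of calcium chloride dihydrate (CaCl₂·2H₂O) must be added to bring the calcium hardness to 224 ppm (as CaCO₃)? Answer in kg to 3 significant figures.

Volume: 1980 m³ = 1,980,000 L.
After draining 47% and refilling: 279 × 0.53 + 38 × 0.47 = 165.73 ppm.
Deficit to target: 224 − 165.73 = 58.27 mg/L.
As CaCO₃: 58.27 mg/L × 1,980,000 L = 115,400 g; ÷ 100.1 = 1153 mol Ca²⁺.
Mass: 1153 × 147 = 169,400 g.

169 kg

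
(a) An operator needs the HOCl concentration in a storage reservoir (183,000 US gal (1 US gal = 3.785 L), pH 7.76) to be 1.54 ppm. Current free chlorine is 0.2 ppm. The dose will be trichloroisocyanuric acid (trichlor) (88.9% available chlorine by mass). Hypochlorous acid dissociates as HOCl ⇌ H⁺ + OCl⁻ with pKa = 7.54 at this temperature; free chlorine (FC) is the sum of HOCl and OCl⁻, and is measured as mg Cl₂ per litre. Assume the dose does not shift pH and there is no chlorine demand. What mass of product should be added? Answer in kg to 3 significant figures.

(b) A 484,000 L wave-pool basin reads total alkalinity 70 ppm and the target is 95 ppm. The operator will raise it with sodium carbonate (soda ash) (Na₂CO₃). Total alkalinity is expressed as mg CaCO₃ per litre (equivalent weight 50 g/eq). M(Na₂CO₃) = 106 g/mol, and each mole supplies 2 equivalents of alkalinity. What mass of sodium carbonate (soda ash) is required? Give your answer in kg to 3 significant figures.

(a) 3.04 kg; (b) 12.8 kg

(a) Volume: 183,000 US gal × 3.785 L/gal = 692,655 L.
(a) [OCl⁻]/[HOCl] = 10^(pH − pKa) = 10^(7.76 − 7.54) = 1.66; fraction as HOCl = 1/(1 + 1.66) = 0.376.
(a) Free chlorine required for 1.54 ppm HOCl: 1.54 / 0.376 = 4.096 ppm.
(a) FC to add: 4.096 − 0.2 = 3.896 mg/L as Cl₂.
(a) Cl₂ equivalent: 3.896 mg/L × 692,655 L = 2698 g.
(a) Product at 88.9% available Cl: 2698 / 0.889 = 3035 g.

(b) Alkalinity to add: (95 − 70) = 25 mg/L as CaCO₃ × 484,000 L = 12,100 g as CaCO₃.
(b) Equivalents: 12,100 g ÷ 50 g/eq = 242 eq.
(b) Each mole of Na₂CO₃ supplies 2 eq, so 242 / 2 = 121 mol.
(b) Mass: 121 mol × 106 g/mol = 12,830 g.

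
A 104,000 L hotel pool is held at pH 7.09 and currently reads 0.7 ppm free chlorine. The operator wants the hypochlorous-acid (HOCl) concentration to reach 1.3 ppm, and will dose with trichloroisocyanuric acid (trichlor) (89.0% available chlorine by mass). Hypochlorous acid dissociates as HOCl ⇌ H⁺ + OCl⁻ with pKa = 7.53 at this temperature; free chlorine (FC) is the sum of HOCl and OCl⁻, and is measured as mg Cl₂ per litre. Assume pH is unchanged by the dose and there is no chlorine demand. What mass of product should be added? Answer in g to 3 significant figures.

[OCl⁻]/[HOCl] = 10^(pH − pKa) = 10^(7.09 − 7.53) = 0.3631; fraction as HOCl = 1/(1 + 0.3631) = 0.7336.
Free chlorine required for 1.3 ppm HOCl: 1.3 / 0.7336 = 1.772 ppm.
FC to add: 1.772 − 0.7 = 1.072 mg/L as Cl₂.
Cl₂ equivalent: 1.072 mg/L × 104,000 L = 111.5 g.
Product at 89.0% available Cl: 111.5 / 0.89 = 125.3 g.

125 g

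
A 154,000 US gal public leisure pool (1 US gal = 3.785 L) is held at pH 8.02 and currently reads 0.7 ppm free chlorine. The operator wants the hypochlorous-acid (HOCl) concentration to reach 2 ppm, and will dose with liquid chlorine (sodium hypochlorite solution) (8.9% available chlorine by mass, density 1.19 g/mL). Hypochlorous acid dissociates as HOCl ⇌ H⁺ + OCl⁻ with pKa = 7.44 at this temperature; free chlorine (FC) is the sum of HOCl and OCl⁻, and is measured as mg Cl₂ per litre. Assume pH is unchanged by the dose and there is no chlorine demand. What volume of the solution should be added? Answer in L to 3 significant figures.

49.0 L

Volume: 154,000 US gal × 3.785 L/gal = 582,890 L.
[OCl⁻]/[HOCl] = 10^(pH − pKa) = 10^(8.02 − 7.44) = 3.802; fraction as HOCl = 1/(1 + 3.802) = 0.2083.
Free chlorine required for 2 ppm HOCl: 2 / 0.2083 = 9.604 ppm.
FC to add: 9.604 − 0.7 = 8.904 mg/L as Cl₂.
Cl₂ equivalent: 8.904 mg/L × 582,890 L = 5190 g.
Product at 8.9% available Cl: 5190 / 0.089 = 58,310 g.
Volume: 58,310 g ÷ 1.19 g/mL = 49,000 mL.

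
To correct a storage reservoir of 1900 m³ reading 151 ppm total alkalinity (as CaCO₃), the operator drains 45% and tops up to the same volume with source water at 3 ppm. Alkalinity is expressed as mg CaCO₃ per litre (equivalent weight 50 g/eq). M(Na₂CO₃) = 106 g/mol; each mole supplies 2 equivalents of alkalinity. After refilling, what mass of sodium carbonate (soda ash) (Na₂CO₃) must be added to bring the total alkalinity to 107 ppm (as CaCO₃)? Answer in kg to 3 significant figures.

Volume: 1900 m³ = 1,900,000 L.
After draining 45% and refilling: 151 × 0.55 + 3 × 0.45 = 84.4 ppm.
Deficit to target: 107 − 84.4 = 22.6 mg/L.
As CaCO₃: 22.6 mg/L × 1,900,000 L = 42,940 g; ÷ 50 g/eq ÷ 2 = 429.4 mol Na₂CO₃.
Mass: 429.4 × 106 = 45,520 g.

45.5 kg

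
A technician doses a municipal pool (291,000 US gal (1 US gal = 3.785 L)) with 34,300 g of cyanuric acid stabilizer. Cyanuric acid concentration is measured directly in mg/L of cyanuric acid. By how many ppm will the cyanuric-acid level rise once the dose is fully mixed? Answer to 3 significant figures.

31.1 ppm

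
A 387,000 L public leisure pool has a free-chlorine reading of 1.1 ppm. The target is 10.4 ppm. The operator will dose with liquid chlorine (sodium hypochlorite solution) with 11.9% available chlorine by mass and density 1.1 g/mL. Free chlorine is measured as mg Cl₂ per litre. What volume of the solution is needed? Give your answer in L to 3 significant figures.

27.5 L

Chlorine deficit: 10.4 − 1.1 = 9.3 ppm = 9.3 mg/L as Cl₂.
Cl₂ equivalent needed: 9.3 mg/L × 387,000 L = 3,599,000 mg = 3599 g.
Product at 11.9% available chlorine: 3599 / 0.119 = 30,240 g.
Volume at density 1.1 g/mL: 30,240 g ÷ 1.1 g/mL = 27,500 mL.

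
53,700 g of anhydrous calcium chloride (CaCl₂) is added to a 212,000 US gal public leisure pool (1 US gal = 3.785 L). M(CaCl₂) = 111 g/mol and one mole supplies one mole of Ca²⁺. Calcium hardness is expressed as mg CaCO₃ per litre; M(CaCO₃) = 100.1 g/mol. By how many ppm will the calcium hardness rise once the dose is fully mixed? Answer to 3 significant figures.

Volume: 212,000 US gal × 3.785 L/gal = 802,420 L.
Moles of Ca²⁺: 53,700 g ÷ 111 g/mol = 483.8 mol.
As CaCO₃: 483.8 mol × 100.1 g/mol = 48,430 g.
Rise: 48,430 g / 802,420 L × 1000 = 60.35 mg/L.

60.4 ppm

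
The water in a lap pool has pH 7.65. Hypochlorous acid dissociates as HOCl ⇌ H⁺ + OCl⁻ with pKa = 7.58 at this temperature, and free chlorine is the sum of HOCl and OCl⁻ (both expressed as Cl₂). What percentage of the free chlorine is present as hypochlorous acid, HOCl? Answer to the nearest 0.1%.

46.0%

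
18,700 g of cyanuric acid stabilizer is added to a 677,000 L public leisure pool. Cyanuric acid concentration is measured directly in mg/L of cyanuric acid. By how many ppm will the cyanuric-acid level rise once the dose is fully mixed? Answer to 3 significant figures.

Rise: 18,700 g / 677,000 L × 1000 = 27.62 mg/L.

27.6 ppm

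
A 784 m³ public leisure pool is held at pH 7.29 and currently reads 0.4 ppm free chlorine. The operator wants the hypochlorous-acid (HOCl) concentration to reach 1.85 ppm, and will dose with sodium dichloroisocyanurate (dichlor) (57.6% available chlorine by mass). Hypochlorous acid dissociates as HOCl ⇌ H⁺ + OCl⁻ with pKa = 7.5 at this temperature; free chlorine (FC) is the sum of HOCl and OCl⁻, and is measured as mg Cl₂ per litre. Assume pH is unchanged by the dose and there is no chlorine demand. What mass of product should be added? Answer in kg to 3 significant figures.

Volume: 784 m³ = 784,000 L.
[OCl⁻]/[HOCl] = 10^(pH − pKa) = 10^(7.29 − 7.5) = 0.6166; fraction as HOCl = 1/(1 + 0.6166) = 0.6186.
Free chlorine required for 1.85 ppm HOCl: 1.85 / 0.6186 = 2.991 ppm.
FC to add: 2.991 − 0.4 = 2.591 mg/L as Cl₂.
Cl₂ equivalent: 2.591 mg/L × 784,000 L = 2031 g.
Product at 57.6% available Cl: 2031 / 0.576 = 3526 g.

3.53 kg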